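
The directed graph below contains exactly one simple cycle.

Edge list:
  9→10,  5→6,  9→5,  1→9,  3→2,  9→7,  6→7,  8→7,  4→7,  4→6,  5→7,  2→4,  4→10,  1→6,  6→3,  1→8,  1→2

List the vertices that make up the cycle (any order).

DFS with gray/black marking from 2:
2 gray
  4 gray
    6 gray
      3 gray
        3→2: 2 is gray → back edge
Back edge closes the cycle 2 → 4 → 6 → 3 → 2; its vertices are {2, 3, 4, 6}.

2, 3, 4, 6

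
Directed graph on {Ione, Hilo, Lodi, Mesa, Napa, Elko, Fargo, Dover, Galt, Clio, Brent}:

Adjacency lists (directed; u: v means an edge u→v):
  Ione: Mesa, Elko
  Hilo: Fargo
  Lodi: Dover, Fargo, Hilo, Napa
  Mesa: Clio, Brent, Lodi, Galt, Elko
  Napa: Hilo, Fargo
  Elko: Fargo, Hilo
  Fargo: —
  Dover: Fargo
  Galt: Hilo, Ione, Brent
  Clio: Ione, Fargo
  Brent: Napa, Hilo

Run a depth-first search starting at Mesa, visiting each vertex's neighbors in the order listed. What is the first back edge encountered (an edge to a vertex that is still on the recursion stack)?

Ione->Mesa

DFS from Mesa (visiting each vertex's neighbors in the order listed); mark gray on enter, black on exit:
Mesa gray
  Clio gray
    Ione gray
      Ione→Mesa: Mesa is gray → back edge
First back edge: Ione → Mesa.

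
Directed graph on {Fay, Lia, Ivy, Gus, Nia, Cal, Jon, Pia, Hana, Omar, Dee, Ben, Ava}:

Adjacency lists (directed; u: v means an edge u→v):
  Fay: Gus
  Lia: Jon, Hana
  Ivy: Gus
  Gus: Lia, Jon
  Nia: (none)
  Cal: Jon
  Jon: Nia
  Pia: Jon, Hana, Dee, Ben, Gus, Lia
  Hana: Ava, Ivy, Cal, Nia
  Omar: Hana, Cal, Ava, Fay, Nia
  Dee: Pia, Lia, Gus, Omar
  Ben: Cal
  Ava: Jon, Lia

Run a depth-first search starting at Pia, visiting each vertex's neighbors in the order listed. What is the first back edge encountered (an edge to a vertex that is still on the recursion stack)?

Lia→Hana

DFS from Pia (visiting each vertex's neighbors in the order listed); mark gray on enter, black on exit:
Pia gray
  Jon gray
    Nia gray
    Nia black
  Jon black
  Hana gray
    Ava gray
      Ava→Jon: Jon black — skip
      Lia gray
        Lia→Jon: Jon black — skip
        Lia→Hana: Hana is gray → back edge
First back edge: Lia → Hana.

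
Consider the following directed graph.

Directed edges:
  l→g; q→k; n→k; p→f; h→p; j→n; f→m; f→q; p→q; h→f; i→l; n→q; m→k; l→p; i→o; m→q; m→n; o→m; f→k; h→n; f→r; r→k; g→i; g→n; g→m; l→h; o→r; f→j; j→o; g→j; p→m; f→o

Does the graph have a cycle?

Yes

DFS with white/gray/black marking, starting from m:
m gray
  n gray
    q gray
      k gray
      k black
    q black
    n→k: k black — skip
  n black
  m→k: k black — skip
  m→q: q black — skip
m black
o gray
  r gray
    r→k: k black — skip
  r black
  o→m: m black — skip
o black
j gray
  j→o: o black — skip
  j→n: n black — skip
j black
h gray
  p gray
    f gray
      f→r: r black — skip
      f→k: k black — skip
      f→j: j black — skip
      f→q: q black — skip
      f→m: m black — skip
      f→o: o black — skip
    f black
    p→m: m black — skip
    p→q: q black — skip
  p black
  h→f: f black — skip
  h→n: n black — skip
h black
i gray
  l gray
    l→h: h black — skip
    g gray
      g→i: i is gray → back edge
Back edge found, so a cycle exists: i → l → g → i.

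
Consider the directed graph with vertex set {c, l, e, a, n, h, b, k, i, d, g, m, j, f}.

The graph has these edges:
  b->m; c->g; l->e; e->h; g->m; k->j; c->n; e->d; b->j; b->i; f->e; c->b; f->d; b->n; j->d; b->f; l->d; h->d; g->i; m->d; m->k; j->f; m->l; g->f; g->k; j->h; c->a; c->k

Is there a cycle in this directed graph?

No

DFS with white/gray/black marking, starting from b:
b gray
  f gray
    e gray
      d gray
      d black
      h gray
        h→d: d black — skip
      h black
    e black
    f→d: d black — skip
  f black
  m gray
    m→d: d black — skip
    l gray
      l→d: d black — skip
      l→e: e black — skip
    l black
    k gray
      j gray
        j→h: h black — skip
        j→f: f black — skip
        j→d: d black — skip
      j black
    k black
  m black
  n gray
  n black
  i gray
  i black
  b→j: j black — skip
b black
c gray
  c→b: b black — skip
  c→k: k black — skip
  a gray
  a black
  c→n: n black — skip
  g gray
    g→m: m black — skip
    g→f: f black — skip
    g→i: i black — skip
    g→k: k black — skip
  g black
c black
Every edge goes to a white or black vertex — no back edge, so the graph is acyclic.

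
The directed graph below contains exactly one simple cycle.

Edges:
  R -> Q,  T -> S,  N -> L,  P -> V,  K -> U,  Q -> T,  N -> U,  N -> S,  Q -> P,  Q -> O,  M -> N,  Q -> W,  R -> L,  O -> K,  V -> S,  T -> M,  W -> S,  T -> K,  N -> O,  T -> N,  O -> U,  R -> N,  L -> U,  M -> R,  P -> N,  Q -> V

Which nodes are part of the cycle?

M, Q, R, T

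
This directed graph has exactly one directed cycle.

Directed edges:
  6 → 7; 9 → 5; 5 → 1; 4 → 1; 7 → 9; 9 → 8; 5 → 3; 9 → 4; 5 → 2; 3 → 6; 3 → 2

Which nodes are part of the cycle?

3, 5, 6, 7, 9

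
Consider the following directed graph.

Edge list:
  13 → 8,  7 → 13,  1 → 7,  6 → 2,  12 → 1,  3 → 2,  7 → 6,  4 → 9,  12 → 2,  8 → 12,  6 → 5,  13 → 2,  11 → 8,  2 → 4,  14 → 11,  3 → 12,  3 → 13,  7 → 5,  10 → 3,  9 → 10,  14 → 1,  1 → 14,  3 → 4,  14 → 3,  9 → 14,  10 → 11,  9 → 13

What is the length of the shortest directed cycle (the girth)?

2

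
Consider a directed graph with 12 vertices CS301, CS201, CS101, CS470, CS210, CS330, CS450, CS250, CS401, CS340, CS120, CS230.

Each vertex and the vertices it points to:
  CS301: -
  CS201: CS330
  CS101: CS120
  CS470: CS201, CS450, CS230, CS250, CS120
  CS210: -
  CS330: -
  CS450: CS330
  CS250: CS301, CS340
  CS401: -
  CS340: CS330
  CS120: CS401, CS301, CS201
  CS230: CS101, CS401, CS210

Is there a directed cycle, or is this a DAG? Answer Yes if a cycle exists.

No

DFS with white/gray/black marking, starting from CS230:
CS230 gray
  CS101 gray
    CS120 gray
      CS401 gray
      CS401 black
      CS301 gray
      CS301 black
      CS201 gray
        CS330 gray
        CS330 black
      CS201 black
    CS120 black
  CS101 black
  CS230→CS401: CS401 black — skip
  CS210 gray
  CS210 black
CS230 black
CS470 gray
  CS470→CS201: CS201 black — skip
  CS450 gray
    CS450→CS330: CS330 black — skip
  CS450 black
  CS470→CS230: CS230 black — skip
  CS250 gray
    CS250→CS301: CS301 black — skip
    CS340 gray
      CS340→CS330: CS330 black — skip
    CS340 black
  CS250 black
  CS470→CS120: CS120 black — skip
CS470 black
Every edge goes to a white or black vertex — no back edge, so the graph is acyclic.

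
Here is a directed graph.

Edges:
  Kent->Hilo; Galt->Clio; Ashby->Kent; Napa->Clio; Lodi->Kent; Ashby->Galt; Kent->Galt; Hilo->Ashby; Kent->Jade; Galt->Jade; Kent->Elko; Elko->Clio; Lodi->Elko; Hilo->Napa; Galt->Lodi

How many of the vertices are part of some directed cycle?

A vertex is on a directed cycle iff it belongs to a strongly connected component of size ≥ 2 (or has a self-loop).
The vertices on cycles are {Galt, Hilo, Kent, Lodi, Ashby} — 5 in total.

5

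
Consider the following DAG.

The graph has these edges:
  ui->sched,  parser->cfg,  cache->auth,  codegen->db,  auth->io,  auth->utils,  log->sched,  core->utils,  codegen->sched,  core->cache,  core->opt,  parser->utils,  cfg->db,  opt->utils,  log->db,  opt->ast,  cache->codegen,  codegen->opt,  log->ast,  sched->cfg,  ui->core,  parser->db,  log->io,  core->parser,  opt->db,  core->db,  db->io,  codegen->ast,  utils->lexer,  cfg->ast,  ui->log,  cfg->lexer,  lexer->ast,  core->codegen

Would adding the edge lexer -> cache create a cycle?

Adding lexer→cache creates a cycle iff cache can already reach lexer.
Path from cache: cache → auth → utils → lexer.
So cache → … → lexer → cache is a cycle.

Yes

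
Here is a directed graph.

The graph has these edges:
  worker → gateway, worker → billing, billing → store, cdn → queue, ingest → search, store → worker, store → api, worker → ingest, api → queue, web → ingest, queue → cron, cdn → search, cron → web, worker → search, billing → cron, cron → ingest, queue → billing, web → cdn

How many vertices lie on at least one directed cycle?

A vertex is on a directed cycle iff it belongs to a strongly connected component of size ≥ 2 (or has a self-loop).
The vertices on cycles are {api, cdn, web, cron, queue, store, worker, billing} — 8 in total.

8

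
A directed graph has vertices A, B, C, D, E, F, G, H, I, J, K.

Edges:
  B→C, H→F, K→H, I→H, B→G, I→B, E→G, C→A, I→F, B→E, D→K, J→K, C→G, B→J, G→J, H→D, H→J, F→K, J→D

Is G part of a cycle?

No

G lies on a cycle iff there is a path from G back to itself.
Exploring from G, it never reaches itself; equivalently, its strongly connected component is a singleton.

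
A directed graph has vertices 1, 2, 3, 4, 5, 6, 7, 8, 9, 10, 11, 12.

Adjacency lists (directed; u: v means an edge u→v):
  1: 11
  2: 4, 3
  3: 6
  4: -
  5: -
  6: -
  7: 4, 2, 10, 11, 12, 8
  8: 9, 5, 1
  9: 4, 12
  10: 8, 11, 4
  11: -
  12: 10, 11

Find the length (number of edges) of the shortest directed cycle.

4

For each vertex v, BFS finds the shortest path from v back to v.
The shortest such closed walk is 8 → 9 → 12 → 10 → 8, length 4.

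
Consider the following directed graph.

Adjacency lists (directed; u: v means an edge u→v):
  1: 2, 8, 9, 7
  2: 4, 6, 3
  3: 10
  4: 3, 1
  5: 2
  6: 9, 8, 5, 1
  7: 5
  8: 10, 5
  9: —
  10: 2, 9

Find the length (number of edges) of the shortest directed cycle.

3

For each vertex v, BFS finds the shortest path from v back to v.
The shortest such closed walk is 2 → 4 → 1 → 2, length 3.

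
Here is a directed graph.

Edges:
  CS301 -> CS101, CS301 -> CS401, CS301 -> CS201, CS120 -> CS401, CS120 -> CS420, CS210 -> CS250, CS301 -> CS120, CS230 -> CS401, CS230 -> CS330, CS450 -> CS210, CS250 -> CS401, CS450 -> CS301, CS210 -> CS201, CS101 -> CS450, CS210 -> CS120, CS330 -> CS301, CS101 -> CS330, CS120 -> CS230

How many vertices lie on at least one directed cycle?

7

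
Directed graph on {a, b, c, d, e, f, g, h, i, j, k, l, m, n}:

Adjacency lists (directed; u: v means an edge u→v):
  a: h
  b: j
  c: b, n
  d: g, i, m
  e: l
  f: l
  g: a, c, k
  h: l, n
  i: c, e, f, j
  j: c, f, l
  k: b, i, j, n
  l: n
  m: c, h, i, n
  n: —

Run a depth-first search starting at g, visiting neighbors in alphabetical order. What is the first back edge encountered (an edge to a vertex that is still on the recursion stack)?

j->c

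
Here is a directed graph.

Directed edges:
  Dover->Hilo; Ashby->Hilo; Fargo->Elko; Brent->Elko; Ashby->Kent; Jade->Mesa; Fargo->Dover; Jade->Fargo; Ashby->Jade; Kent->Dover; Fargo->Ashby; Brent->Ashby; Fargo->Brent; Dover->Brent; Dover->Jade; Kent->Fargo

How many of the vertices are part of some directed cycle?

6

A vertex is on a directed cycle iff it belongs to a strongly connected component of size ≥ 2 (or has a self-loop).
The vertices on cycles are {Jade, Kent, Ashby, Brent, Dover, Fargo} — 6 in total.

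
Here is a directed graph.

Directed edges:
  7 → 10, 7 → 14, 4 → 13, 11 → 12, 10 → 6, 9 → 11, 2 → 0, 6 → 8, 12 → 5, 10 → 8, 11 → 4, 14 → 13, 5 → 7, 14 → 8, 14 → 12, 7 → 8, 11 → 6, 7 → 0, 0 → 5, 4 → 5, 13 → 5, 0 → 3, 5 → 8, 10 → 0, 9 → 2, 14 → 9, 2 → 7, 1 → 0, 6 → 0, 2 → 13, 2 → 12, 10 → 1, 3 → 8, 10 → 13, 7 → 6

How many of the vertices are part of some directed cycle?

13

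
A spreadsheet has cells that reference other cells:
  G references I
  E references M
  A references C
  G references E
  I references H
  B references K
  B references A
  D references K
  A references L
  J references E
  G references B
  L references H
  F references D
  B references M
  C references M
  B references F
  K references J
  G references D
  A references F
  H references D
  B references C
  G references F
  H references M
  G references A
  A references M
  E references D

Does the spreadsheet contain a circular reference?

DFS with white/gray/black marking, starting from I:
I gray
  H gray
    M gray
    M black
    D gray
      K gray
        J gray
          E gray
            E→M: M black — skip
            E→D: D is gray → back edge
Back edge found, so a cycle exists: D → K → J → E → D.

Yes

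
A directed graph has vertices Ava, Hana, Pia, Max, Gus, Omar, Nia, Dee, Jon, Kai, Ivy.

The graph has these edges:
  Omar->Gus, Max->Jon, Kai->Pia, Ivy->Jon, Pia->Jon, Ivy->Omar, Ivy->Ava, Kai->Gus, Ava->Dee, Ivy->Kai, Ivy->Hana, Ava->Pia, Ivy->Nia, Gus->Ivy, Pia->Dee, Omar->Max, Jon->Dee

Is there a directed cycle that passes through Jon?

No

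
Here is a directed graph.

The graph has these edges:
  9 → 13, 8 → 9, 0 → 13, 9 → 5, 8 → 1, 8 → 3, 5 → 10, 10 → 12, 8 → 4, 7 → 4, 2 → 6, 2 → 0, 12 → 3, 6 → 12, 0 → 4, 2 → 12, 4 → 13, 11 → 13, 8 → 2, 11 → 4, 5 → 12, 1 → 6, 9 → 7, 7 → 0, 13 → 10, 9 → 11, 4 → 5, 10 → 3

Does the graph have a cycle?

No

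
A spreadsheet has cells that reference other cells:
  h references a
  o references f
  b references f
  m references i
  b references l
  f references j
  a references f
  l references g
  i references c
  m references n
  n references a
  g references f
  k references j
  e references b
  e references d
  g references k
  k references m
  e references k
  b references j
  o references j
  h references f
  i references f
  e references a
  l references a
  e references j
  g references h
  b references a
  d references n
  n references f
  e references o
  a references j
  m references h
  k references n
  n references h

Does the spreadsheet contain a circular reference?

No

DFS with white/gray/black marking, starting from g:
g gray
  f gray
    j gray
    j black
  f black
  h gray
    a gray
      a→f: f black — skip
      a→j: j black — skip
    a black
    h→f: f black — skip
  h black
  k gray
    n gray
      n→f: f black — skip
      n→h: h black — skip
      n→a: a black — skip
    n black
    m gray
      m→h: h black — skip
      i gray
        c gray
        c black
        i→f: f black — skip
      i black
      m→n: n black — skip
    m black
    k→j: j black — skip
  k black
g black
b gray
  b→j: j black — skip
  b→f: f black — skip
  l gray
    l→a: a black — skip
    l→g: g black — skip
  l black
  b→a: a black — skip
b black
d gray
  d→n: n black — skip
d black
e gray
  e→b: b black — skip
  e→j: j black — skip
  e→d: d black — skip
  o gray
    o→j: j black — skip
    o→f: f black — skip
  o black
  e→a: a black — skip
  e→k: k black — skip
e black
Every edge goes to a white or black vertex — no back edge, so the graph is acyclic.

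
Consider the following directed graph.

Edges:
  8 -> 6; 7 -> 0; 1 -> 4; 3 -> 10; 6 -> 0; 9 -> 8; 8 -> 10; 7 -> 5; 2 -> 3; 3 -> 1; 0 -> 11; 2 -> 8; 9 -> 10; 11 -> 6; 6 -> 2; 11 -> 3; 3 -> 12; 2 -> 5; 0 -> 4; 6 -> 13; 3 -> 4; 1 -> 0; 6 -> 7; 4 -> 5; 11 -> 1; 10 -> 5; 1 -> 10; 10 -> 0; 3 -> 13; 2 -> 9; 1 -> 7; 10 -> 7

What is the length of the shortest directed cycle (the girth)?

For each vertex v, BFS finds the shortest path from v back to v.
The shortest such closed walk is 11 → 6 → 0 → 11, length 3.

3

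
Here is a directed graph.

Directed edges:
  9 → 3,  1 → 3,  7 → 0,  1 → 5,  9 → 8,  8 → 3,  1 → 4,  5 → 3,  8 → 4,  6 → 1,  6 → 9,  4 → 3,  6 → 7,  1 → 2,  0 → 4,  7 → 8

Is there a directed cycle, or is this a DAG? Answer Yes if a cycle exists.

No

DFS with white/gray/black marking, starting from 3:
3 gray
3 black
0 gray
  4 gray
    4→3: 3 black — skip
  4 black
0 black
1 gray
  1→4: 4 black — skip
  5 gray
    5→3: 3 black — skip
  5 black
  2 gray
  2 black
  1→3: 3 black — skip
1 black
6 gray
  7 gray
    8 gray
      8→4: 4 black — skip
      8→3: 3 black — skip
    8 black
    7→0: 0 black — skip
  7 black
  6→1: 1 black — skip
  9 gray
    9→8: 8 black — skip
    9→3: 3 black — skip
  9 black
6 black
Every edge goes to a white or black vertex — no back edge, so the graph is acyclic.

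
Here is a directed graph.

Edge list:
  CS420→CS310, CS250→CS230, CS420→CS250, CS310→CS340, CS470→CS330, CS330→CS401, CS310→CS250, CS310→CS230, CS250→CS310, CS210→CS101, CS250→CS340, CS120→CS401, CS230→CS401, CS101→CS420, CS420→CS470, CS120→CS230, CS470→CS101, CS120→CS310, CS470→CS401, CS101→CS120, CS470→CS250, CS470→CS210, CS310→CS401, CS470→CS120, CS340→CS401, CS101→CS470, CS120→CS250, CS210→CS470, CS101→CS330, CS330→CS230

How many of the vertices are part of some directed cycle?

A vertex is on a directed cycle iff it belongs to a strongly connected component of size ≥ 2 (or has a self-loop).
The vertices on cycles are {CS101, CS210, CS250, CS310, CS420, CS470} — 6 in total.

6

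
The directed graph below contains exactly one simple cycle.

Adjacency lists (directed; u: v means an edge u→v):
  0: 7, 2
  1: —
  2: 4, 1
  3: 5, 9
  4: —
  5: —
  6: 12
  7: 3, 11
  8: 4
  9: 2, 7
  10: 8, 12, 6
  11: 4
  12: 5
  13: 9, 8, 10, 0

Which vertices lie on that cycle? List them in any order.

3, 7, 9

DFS with gray/black marking from 9:
9 gray
  2 gray
    4 gray
    4 black
    1 gray
    1 black
  2 black
  7 gray
    3 gray
      5 gray
      5 black
      3→9: 9 is gray → back edge
Back edge closes the cycle 9 → 7 → 3 → 9; its vertices are {3, 7, 9}.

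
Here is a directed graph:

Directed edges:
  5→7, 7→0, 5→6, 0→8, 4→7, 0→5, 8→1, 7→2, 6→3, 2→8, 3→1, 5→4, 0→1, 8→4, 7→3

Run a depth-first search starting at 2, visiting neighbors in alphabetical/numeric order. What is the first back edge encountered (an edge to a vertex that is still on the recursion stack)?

5->4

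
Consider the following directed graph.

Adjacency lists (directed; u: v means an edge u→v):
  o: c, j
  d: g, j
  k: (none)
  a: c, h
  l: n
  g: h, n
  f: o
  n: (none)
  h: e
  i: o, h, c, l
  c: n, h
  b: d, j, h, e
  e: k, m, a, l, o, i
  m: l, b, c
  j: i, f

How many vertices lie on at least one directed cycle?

A vertex is on a directed cycle iff it belongs to a strongly connected component of size ≥ 2 (or has a self-loop).
The vertices on cycles are {a, b, c, d, e, f, g, h, i, j, m, o} — 12 in total.

12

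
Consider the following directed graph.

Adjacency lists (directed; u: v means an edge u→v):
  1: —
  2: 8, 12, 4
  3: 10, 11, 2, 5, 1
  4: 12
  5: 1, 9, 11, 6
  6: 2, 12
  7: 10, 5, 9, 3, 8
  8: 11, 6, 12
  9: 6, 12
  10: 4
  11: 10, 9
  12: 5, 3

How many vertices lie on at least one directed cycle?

10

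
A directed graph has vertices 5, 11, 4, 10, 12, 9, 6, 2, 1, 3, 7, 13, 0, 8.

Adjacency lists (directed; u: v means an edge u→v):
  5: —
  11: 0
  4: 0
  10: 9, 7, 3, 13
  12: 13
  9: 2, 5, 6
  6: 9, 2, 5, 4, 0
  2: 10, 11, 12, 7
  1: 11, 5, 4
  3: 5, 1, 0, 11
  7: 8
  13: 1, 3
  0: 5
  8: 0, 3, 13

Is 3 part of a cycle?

No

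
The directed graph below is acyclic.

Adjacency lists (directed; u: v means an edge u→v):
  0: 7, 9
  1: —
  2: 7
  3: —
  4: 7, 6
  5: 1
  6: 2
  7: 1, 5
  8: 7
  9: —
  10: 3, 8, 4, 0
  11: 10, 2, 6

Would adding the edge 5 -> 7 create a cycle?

Adding 5→7 creates a cycle iff 7 can already reach 5.
Path from 7: 7 → 5.
So 7 → … → 5 → 7 is a cycle.

Yes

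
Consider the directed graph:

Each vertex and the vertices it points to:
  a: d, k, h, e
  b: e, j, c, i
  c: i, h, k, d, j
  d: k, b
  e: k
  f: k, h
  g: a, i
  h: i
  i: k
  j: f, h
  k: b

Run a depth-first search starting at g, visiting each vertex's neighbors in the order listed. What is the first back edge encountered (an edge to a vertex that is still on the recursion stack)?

e→k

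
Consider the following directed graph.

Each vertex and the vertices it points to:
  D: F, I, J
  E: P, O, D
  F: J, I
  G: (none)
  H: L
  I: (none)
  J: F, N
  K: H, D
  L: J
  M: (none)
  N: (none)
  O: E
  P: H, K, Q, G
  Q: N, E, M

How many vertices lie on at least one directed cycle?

6

A vertex is on a directed cycle iff it belongs to a strongly connected component of size ≥ 2 (or has a self-loop).
The vertices on cycles are {E, F, J, O, P, Q} — 6 in total.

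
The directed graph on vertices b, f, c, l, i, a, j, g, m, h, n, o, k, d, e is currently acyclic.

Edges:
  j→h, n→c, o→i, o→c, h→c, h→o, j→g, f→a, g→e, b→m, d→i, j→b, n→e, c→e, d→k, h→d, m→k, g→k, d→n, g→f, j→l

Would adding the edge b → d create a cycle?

Adding b→d creates a cycle iff d can already reach b.
Explore from d: no path reaches b. The graph stays acyclic.

No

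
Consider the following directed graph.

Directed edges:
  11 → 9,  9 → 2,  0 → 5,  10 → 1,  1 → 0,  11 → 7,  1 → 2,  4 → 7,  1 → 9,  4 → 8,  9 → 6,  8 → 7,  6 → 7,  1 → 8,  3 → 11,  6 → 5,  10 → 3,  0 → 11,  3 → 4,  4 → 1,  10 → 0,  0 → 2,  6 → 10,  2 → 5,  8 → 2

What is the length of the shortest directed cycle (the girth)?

For each vertex v, BFS finds the shortest path from v back to v.
The shortest such closed walk is 10 → 1 → 9 → 6 → 10, length 4.

4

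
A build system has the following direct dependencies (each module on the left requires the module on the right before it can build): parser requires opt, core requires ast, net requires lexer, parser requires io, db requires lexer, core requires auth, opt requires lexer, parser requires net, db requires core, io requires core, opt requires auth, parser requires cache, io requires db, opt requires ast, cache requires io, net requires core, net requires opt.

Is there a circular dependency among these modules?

No

DFS with white/gray/black marking, starting from cache:
cache gray
  io gray
    core gray
      auth gray
      auth black
      ast gray
      ast black
    core black
    db gray
      lexer gray
      lexer black
      db→core: core black — skip
    db black
  io black
cache black
opt gray
  opt→auth: auth black — skip
  opt→lexer: lexer black — skip
  opt→ast: ast black — skip
opt black
net gray
  net→core: core black — skip
  net→lexer: lexer black — skip
  net→opt: opt black — skip
net black
parser gray
  parser→net: net black — skip
  parser→cache: cache black — skip
  parser→io: io black — skip
  parser→opt: opt black — skip
parser black
Every edge goes to a white or black vertex — no back edge, so the graph is acyclic.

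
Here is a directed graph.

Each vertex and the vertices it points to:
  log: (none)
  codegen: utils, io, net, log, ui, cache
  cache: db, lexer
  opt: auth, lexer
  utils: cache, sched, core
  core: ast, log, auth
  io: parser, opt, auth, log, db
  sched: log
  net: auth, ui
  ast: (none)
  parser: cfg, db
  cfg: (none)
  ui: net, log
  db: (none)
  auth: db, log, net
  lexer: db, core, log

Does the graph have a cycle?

DFS with white/gray/black marking, starting from auth:
auth gray
  db gray
  db black
  log gray
  log black
  net gray
    net→auth: auth is gray → back edge
Back edge found, so a cycle exists: auth → net → auth.

Yes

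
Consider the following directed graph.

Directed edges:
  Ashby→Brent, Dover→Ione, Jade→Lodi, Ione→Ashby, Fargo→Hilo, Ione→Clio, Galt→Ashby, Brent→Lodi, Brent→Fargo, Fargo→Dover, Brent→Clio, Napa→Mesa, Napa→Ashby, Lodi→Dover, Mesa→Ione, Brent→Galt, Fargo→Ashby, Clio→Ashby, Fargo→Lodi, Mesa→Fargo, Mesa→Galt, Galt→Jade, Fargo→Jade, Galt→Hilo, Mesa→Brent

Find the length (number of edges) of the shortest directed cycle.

3

For each vertex v, BFS finds the shortest path from v back to v.
The shortest such closed walk is Brent → Clio → Ashby → Brent, length 3.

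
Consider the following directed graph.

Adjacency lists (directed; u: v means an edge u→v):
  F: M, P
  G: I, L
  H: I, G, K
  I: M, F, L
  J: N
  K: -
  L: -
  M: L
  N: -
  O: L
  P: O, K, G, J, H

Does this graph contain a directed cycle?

DFS with white/gray/black marking, starting from M:
M gray
  L gray
  L black
M black
F gray
  F→M: M black — skip
  P gray
    O gray
      O→L: L black — skip
    O black
    K gray
    K black
    G gray
      I gray
        I→M: M black — skip
        I→F: F is gray → back edge
Back edge found, so a cycle exists: F → P → G → I → F.

Yes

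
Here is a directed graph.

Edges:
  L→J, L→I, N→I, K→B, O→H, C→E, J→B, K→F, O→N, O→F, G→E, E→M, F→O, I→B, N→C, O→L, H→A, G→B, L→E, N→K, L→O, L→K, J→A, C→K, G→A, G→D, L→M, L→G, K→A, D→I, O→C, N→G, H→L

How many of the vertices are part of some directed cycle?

A vertex is on a directed cycle iff it belongs to a strongly connected component of size ≥ 2 (or has a self-loop).
The vertices on cycles are {C, F, H, K, L, N, O} — 7 in total.

7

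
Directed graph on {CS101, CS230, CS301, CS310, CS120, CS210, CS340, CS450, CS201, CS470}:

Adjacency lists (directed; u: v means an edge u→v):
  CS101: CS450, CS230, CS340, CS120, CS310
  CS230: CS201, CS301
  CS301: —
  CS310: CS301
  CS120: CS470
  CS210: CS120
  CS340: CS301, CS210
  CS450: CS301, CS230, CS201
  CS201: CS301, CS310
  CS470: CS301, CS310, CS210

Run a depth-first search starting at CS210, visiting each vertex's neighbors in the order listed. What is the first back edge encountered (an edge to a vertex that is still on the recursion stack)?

CS470->CS210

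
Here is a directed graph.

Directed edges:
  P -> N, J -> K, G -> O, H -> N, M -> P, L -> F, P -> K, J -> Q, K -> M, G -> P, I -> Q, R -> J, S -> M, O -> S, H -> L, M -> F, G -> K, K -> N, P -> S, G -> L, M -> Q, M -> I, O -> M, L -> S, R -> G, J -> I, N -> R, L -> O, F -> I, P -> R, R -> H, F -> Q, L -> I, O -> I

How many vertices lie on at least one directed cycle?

A vertex is on a directed cycle iff it belongs to a strongly connected component of size ≥ 2 (or has a self-loop).
The vertices on cycles are {G, H, J, K, L, M, N, O, P, R, S} — 11 in total.

11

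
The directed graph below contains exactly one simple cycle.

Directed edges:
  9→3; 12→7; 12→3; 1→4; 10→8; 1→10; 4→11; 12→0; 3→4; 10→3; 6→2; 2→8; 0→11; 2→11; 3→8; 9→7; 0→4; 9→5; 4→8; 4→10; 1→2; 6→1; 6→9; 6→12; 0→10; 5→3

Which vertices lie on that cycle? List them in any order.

3, 4, 10

DFS with gray/black marking from 4:
4 gray
  11 gray
  11 black
  8 gray
  8 black
  10 gray
    10→8: 8 black — skip
    3 gray
      3→4: 4 is gray → back edge
Back edge closes the cycle 4 → 10 → 3 → 4; its vertices are {3, 4, 10}.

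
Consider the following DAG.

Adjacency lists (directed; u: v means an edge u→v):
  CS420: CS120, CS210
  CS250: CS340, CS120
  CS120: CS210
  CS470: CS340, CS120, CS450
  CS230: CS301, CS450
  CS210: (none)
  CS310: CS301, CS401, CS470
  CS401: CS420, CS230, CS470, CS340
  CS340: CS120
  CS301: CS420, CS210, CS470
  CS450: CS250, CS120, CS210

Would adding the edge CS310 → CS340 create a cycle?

No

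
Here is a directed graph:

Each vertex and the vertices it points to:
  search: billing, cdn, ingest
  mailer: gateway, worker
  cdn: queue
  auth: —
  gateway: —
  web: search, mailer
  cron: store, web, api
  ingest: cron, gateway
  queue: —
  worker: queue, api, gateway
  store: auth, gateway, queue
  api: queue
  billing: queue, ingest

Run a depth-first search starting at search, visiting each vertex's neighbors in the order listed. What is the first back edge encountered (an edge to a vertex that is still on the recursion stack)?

DFS from search (visiting each vertex's neighbors in the order listed); mark gray on enter, black on exit:
search gray
  billing gray
    queue gray
    queue black
    ingest gray
      cron gray
        store gray
          auth gray
          auth black
          gateway gray
          gateway black
          store→queue: queue black — skip
        store black
        web gray
          web→search: search is gray → back edge
First back edge: web → search.

web->search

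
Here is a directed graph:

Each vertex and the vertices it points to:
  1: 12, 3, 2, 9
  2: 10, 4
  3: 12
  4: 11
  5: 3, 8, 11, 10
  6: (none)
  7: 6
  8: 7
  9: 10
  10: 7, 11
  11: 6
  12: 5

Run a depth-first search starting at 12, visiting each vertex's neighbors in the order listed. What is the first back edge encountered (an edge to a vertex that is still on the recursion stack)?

3->12

DFS from 12 (visiting each vertex's neighbors in the order listed); mark gray on enter, black on exit:
12 gray
  5 gray
    3 gray
      3→12: 12 is gray → back edge
First back edge: 3 → 12.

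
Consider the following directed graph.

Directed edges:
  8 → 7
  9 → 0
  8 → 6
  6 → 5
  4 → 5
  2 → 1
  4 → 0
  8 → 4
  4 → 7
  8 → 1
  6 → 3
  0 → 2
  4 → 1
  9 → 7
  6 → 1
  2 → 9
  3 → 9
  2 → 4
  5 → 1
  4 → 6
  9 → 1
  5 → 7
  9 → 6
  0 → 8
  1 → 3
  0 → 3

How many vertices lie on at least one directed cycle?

9

A vertex is on a directed cycle iff it belongs to a strongly connected component of size ≥ 2 (or has a self-loop).
The vertices on cycles are {0, 1, 2, 3, 4, 5, 6, 8, 9} — 9 in total.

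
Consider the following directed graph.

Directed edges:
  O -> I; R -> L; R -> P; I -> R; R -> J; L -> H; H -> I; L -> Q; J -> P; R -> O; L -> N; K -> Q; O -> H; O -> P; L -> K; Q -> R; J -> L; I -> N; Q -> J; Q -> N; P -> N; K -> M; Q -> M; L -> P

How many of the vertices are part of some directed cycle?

8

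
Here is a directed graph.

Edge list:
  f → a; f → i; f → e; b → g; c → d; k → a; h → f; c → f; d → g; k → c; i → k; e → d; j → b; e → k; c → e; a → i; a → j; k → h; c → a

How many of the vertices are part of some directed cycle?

7

A vertex is on a directed cycle iff it belongs to a strongly connected component of size ≥ 2 (or has a self-loop).
The vertices on cycles are {a, c, e, f, h, i, k} — 7 in total.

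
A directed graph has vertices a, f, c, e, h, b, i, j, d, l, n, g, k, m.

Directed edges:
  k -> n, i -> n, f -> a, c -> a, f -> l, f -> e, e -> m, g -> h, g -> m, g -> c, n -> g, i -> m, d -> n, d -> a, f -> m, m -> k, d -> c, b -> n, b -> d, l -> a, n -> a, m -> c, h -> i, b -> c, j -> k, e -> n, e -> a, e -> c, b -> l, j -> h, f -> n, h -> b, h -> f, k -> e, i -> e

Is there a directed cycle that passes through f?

Yes

f is on a cycle iff f can reach itself via ≥1 edge.
f → n → g → h → f — yes.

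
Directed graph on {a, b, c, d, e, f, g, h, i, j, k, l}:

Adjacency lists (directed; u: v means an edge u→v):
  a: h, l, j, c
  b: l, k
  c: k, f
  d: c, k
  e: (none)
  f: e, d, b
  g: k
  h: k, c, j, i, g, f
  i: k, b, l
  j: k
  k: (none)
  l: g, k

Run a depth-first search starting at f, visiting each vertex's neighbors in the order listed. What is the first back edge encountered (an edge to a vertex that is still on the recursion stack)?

DFS from f (visiting each vertex's neighbors in the order listed); mark gray on enter, black on exit:
f gray
  e gray
  e black
  d gray
    c gray
      k gray
      k black
      c→f: f is gray → back edge
First back edge: c → f.

c→f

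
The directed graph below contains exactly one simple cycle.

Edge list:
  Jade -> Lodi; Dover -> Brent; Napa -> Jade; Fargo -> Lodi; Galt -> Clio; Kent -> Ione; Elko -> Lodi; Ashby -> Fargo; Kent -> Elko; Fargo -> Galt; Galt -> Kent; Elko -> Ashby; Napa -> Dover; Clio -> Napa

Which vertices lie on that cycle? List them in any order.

Elko, Galt, Kent, Ashby, Fargo

DFS with gray/black marking from Galt:
Galt gray
  Kent gray
    Ione gray
    Ione black
    Elko gray
      Ashby gray
        Fargo gray
          Fargo→Galt: Galt is gray → back edge
Back edge closes the cycle Galt → Kent → Elko → Ashby → Fargo → Galt; its vertices are {Elko, Galt, Kent, Ashby, Fargo}.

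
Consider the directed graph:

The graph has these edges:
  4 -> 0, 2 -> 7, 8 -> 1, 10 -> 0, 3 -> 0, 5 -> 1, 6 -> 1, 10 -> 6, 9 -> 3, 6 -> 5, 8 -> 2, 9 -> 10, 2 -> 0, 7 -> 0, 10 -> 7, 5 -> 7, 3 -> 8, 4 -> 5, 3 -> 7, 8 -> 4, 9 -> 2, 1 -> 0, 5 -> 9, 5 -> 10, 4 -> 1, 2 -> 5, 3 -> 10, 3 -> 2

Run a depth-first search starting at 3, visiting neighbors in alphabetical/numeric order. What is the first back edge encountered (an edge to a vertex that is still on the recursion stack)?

DFS from 3 (visiting neighbors in alphabetical/numeric order); mark gray on enter, black on exit:
3 gray
  0 gray
  0 black
  2 gray
    2→0: 0 black — skip
    5 gray
      1 gray
        1→0: 0 black — skip
      1 black
      7 gray
        7→0: 0 black — skip
      7 black
      9 gray
        9→2: 2 is gray → back edge
First back edge: 9 → 2.

9->2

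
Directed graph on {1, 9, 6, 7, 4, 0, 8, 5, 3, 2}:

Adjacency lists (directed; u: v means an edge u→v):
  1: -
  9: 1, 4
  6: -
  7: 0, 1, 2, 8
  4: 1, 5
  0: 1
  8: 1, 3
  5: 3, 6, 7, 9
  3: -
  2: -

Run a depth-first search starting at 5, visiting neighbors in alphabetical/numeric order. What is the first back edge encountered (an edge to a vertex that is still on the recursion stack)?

DFS from 5 (visiting neighbors in alphabetical/numeric order); mark gray on enter, black on exit:
5 gray
  3 gray
  3 black
  6 gray
  6 black
  7 gray
    0 gray
      1 gray
      1 black
    0 black
    7→1: 1 black — skip
    2 gray
    2 black
    8 gray
      8→1: 1 black — skip
      8→3: 3 black — skip
    8 black
  7 black
  9 gray
    9→1: 1 black — skip
    4 gray
      4→1: 1 black — skip
      4→5: 5 is gray → back edge
First back edge: 4 → 5.

4→5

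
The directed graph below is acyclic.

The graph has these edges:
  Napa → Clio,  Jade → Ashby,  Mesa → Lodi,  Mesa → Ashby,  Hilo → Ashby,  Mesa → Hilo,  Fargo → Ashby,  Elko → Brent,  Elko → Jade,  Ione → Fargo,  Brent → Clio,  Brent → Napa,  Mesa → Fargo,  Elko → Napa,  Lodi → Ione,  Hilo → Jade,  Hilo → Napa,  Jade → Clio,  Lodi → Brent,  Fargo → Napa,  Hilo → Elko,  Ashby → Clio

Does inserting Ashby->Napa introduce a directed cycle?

Adding Ashby→Napa creates a cycle iff Napa can already reach Ashby.
Explore from Napa: no path reaches Ashby. The graph stays acyclic.

No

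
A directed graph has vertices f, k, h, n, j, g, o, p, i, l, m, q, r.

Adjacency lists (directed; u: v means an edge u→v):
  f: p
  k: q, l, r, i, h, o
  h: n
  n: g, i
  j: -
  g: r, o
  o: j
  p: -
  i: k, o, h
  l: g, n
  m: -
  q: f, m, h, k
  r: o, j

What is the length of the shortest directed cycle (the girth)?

2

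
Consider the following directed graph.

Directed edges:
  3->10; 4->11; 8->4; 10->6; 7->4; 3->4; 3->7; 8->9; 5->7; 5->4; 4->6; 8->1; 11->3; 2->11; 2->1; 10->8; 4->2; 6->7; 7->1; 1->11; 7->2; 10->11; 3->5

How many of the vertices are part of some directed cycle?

10

A vertex is on a directed cycle iff it belongs to a strongly connected component of size ≥ 2 (or has a self-loop).
The vertices on cycles are {1, 2, 3, 4, 5, 6, 7, 8, 10, 11} — 10 in total.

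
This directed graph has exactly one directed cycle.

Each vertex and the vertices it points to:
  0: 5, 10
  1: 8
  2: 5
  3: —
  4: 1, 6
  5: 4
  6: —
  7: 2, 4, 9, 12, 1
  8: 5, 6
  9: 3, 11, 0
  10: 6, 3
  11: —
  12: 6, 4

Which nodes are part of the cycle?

1, 4, 5, 8

DFS with gray/black marking from 1:
1 gray
  8 gray
    5 gray
      4 gray
        4→1: 1 is gray → back edge
Back edge closes the cycle 1 → 8 → 5 → 4 → 1; its vertices are {1, 4, 5, 8}.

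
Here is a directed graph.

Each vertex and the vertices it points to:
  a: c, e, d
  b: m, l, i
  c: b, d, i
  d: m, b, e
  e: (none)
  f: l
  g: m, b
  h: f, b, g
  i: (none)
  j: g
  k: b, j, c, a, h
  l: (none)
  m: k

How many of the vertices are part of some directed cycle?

A vertex is on a directed cycle iff it belongs to a strongly connected component of size ≥ 2 (or has a self-loop).
The vertices on cycles are {a, b, c, d, g, h, j, k, m} — 9 in total.

9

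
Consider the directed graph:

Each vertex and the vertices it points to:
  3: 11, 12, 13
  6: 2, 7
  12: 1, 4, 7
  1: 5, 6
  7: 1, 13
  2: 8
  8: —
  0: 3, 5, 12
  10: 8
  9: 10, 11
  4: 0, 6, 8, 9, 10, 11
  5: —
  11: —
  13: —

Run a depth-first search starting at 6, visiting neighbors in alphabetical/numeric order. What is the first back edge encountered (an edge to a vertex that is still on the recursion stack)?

1->6

DFS from 6 (visiting neighbors in alphabetical/numeric order); mark gray on enter, black on exit:
6 gray
  2 gray
    8 gray
    8 black
  2 black
  7 gray
    1 gray
      5 gray
      5 black
      1→6: 6 is gray → back edge
First back edge: 1 → 6.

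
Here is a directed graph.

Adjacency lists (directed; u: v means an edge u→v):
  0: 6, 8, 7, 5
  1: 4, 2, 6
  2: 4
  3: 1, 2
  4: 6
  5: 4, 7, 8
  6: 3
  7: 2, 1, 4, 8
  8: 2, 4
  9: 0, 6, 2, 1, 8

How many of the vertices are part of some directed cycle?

5

A vertex is on a directed cycle iff it belongs to a strongly connected component of size ≥ 2 (or has a self-loop).
The vertices on cycles are {1, 2, 3, 4, 6} — 5 in total.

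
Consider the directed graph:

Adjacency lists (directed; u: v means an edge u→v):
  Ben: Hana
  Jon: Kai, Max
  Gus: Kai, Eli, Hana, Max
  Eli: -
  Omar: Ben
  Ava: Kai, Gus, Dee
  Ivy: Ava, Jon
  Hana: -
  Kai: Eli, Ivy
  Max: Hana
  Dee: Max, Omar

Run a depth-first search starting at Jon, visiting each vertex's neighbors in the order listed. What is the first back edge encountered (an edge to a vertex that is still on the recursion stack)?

Ava→Kai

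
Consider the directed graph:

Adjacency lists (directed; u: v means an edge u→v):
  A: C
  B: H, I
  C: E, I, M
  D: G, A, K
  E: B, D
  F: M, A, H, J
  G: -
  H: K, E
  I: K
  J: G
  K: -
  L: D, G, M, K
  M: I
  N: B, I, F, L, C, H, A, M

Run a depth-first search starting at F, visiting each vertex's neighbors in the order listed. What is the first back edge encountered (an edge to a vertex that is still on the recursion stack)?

H→E

DFS from F (visiting each vertex's neighbors in the order listed); mark gray on enter, black on exit:
F gray
  M gray
    I gray
      K gray
      K black
    I black
  M black
  A gray
    C gray
      E gray
        B gray
          H gray
            H→K: K black — skip
            H→E: E is gray → back edge
First back edge: H → E.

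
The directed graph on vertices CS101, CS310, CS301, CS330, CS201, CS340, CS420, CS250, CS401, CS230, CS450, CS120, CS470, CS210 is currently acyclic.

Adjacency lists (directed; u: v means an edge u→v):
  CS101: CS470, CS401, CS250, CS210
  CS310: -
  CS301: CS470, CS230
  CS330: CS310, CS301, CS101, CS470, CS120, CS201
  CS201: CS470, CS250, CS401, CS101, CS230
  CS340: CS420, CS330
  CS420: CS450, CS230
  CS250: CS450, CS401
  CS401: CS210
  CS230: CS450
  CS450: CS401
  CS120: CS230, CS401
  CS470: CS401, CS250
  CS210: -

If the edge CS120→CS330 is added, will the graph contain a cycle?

Yes

Adding CS120→CS330 creates a cycle iff CS330 can already reach CS120.
Path from CS330: CS330 → CS120.
So CS330 → … → CS120 → CS330 is a cycle.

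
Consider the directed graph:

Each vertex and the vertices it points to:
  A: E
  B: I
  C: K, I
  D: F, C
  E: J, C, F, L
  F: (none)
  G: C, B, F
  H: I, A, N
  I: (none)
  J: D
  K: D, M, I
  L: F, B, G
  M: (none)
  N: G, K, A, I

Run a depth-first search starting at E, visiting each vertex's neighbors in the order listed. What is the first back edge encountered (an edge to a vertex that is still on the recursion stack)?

DFS from E (visiting each vertex's neighbors in the order listed); mark gray on enter, black on exit:
E gray
  J gray
    D gray
      F gray
      F black
      C gray
        K gray
          K→D: D is gray → back edge
First back edge: K → D.

K→D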